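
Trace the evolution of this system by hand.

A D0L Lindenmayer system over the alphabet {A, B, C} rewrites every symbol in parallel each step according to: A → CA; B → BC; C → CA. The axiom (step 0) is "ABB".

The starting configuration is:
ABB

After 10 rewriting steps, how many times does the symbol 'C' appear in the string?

k=0  ABB
k=1  CABCBC
k=2  CACABCCABCCA
k=3  CACACACABCCACACABCCACACA
k=4  CACACACACACACACABCCACACACACACACABCCACACACACACACA
k=5  CACACACACACACACACACACACACACACACABCCACACACACACACACACACACACACACACABCCACACACACACACACACACACACACACACA
k=6  CACACACACACACACACACACACACACACACACACACACACACACACACACACACACA…CACACACACACACACACACACACACACACACACACACACACACACACACACACACACA  (len 192)
k=7  CACACACACACACACACACACACACACACACACACACACACACACACACACACACACA…CACACACACACACACACACACACACACACACACACACACACACACACACACACACACA  (len 384)
k=8  CACACACACACACACACACACACACACACACACACACACACACACACACACACACACA…CACACACACACACACACACACACACACACACACACACACACACACACACACACACACA  (len 768)
k=9  CACACACACACACACACACACACACACACACACACACACACACACACACACACACACA…CACACACACACACACACACACACACACACACACACACACACACACACACACACACACA  (len 1536)
k=10  CACACACACACACACACACACACACACACACACACACACACACACACACACACACACA…CACACACACACACACACACACACACACACACACACACACACACACACACACACACACA  (len 3072)

1536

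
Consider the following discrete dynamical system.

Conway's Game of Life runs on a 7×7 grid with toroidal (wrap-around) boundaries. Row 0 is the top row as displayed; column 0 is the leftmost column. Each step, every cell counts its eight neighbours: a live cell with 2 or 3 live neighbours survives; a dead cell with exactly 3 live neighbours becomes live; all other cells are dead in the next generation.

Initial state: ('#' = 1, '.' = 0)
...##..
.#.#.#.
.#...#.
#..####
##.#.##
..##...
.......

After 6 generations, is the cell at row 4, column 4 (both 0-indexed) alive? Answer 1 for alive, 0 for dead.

0

k=0  ...##..
.#.#.#.
.#...#.
#..####
##.#.##
..##...
.......
k=1  ..###..
...#.#.
.#.#...
...#...
.#.....
#####.#
..#.#..
k=2  ..#..#.
.......
...#...
.......
.#..#..
#...##.
#......
k=3  .......
.......
.......
.......
....##.
##..###
.#..##.
k=4  .......
.......
.......
.......
#...#..
##.#...
.#..#..
k=5  .......
.......
.......
.......
##.....
#####..
###....
k=6  .#.....
.......
.......
.......
#..#...
...#..#
#......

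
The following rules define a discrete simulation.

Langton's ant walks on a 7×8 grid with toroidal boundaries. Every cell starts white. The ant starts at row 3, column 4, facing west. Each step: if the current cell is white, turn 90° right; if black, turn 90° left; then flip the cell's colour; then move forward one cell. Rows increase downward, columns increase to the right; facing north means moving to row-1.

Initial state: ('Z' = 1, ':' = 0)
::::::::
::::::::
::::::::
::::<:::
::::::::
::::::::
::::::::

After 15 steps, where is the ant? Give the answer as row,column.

k=0  ::::::::
::::::::
::::::::
::::<:::
::::::::
::::::::
::::::::
k=1  ::::::::
::::::::
::::^:::
::::Z:::
::::::::
::::::::
::::::::
k=2  ::::::::
::::::::
::::Z>::
::::Z:::
::::::::
::::::::
::::::::
k=3  ::::::::
::::::::
::::ZZ::
::::Zv::
::::::::
::::::::
::::::::
k=4  ::::::::
::::::::
::::ZZ::
::::<Z::
::::::::
::::::::
::::::::
k=5  ::::::::
::::::::
::::ZZ::
:::::Z::
::::v:::
::::::::
::::::::
k=6  ::::::::
::::::::
::::ZZ::
:::::Z::
:::<Z:::
::::::::
::::::::
k=7  ::::::::
::::::::
::::ZZ::
:::^:Z::
:::ZZ:::
::::::::
::::::::
k=8  ::::::::
::::::::
::::ZZ::
:::Z>Z::
:::ZZ:::
::::::::
::::::::
k=9  ::::::::
::::::::
::::ZZ::
:::ZZZ::
:::Zv:::
::::::::
::::::::
k=10  ::::::::
::::::::
::::ZZ::
:::ZZZ::
:::Z:>::
::::::::
::::::::
k=11  ::::::::
::::::::
::::ZZ::
:::ZZZ::
:::Z:Z::
:::::v::
::::::::
k=12  ::::::::
::::::::
::::ZZ::
:::ZZZ::
:::Z:Z::
::::<Z::
::::::::
k=13  ::::::::
::::::::
::::ZZ::
:::ZZZ::
:::Z^Z::
::::ZZ::
::::::::
k=14  ::::::::
::::::::
::::ZZ::
:::ZZZ::
:::ZZ>::
::::ZZ::
::::::::
k=15  ::::::::
::::::::
::::ZZ::
:::ZZ^::
:::ZZ:::
::::ZZ::
::::::::

3,5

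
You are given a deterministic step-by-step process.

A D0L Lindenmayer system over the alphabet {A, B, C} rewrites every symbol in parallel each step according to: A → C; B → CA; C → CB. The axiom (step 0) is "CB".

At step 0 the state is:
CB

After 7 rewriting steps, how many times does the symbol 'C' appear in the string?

t=0: CB
t=1: CBCA
t=2: CBCACBC
t=3: CBCACBCCBCACB
t=4: CBCACBCCBCACBCBCACBCCBCA
t=5: CBCACBCCBCACBCBCACBCCBCACBCACBCCBCACBCBCACBC
t=6: CBCACBCCBCACBCBCACBCCBCACBCACBCCBCACBCBCACBCCBCACBCCBCACBCBCACBCCBCACBCACBCCBCACB
t=7: CBCACBCCBCACBCBCACBCCBCACBCACBCCBCACBCBCACBCCBCACBCCBCACBC…ACBCBCACBCCBCACBCACBCCBCACBCBCACBCCBCACBCCBCACBCBCACBCCBCA  (len 149)

81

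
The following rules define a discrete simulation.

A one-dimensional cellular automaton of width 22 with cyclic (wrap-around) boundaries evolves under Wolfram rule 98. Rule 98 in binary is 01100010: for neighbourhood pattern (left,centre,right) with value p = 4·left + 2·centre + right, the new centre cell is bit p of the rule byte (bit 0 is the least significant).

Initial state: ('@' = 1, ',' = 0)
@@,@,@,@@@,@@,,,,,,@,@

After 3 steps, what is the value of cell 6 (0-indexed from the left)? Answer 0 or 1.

0

0) @@,@,@,@@@,@@,,,,,,@,@
1) ,@@,@,@,,@@,@,,,,,@,@,
2) @,@@,@,,@,@@,,,,,@,@,,
3) ,@,@@,,@,@,@,,,,@,@,,@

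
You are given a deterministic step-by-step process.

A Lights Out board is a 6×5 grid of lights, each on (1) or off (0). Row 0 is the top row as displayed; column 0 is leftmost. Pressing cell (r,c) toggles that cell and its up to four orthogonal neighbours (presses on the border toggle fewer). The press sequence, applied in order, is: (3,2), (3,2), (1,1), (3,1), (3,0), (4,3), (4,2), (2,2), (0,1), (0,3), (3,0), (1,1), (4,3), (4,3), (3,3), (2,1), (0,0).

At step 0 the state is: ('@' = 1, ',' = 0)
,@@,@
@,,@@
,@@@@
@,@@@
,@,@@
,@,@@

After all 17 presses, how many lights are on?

t=0: ,@@,@
@,,@@
,@@@@
@,@@@
,@,@@
,@,@@
t=1: ,@@,@
@,,@@
,@,@@
@@,,@
,@@@@
,@,@@
t=2: ,@@,@
@,,@@
,@@@@
@,@@@
,@,@@
,@,@@
t=3: ,,@,@
,@@@@
,,@@@
@,@@@
,@,@@
,@,@@
t=4: ,,@,@
,@@@@
,@@@@
,@,@@
,,,@@
,@,@@
t=5: ,,@,@
,@@@@
@@@@@
@,,@@
@,,@@
,@,@@
t=6: ,,@,@
,@@@@
@@@@@
@,,,@
@,@,,
,@,,@
t=7: ,,@,@
,@@@@
@@@@@
@,@,@
@@,@,
,@@,@
t=8: ,,@,@
,@,@@
@,,,@
@,,,@
@@,@,
,@@,@
t=9: @@,,@
,,,@@
@,,,@
@,,,@
@@,@,
,@@,@
t=10: @@@@,
,,,,@
@,,,@
@,,,@
@@,@,
,@@,@
t=11: @@@@,
,,,,@
,,,,@
,@,,@
,@,@,
,@@,@
t=12: @,@@,
@@@,@
,@,,@
,@,,@
,@,@,
,@@,@
t=13: @,@@,
@@@,@
,@,,@
,@,@@
,@@,@
,@@@@
t=14: @,@@,
@@@,@
,@,,@
,@,,@
,@,@,
,@@,@
t=15: @,@@,
@@@,@
,@,@@
,@@@,
,@,,,
,@@,@
t=16: @,@@,
@,@,@
@,@@@
,,@@,
,@,,,
,@@,@
t=17: ,@@@,
,,@,@
@,@@@
,,@@,
,@,,,
,@@,@

15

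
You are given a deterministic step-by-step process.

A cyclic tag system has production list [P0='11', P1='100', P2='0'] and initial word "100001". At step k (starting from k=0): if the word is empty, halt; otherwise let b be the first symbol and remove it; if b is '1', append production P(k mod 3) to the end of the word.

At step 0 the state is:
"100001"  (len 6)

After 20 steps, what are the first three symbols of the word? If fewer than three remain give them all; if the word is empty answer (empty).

0) "100001"  (len 6)
1) "0000111"  (len 7)
2) "000111"  (len 6)
3) "00111"  (len 5)
4) "0111"  (len 4)
5) "111"  (len 3)
6) "110"  (len 3)
7) "1011"  (len 4)
8) "011100"  (len 6)
9) "11100"  (len 5)
10) "110011"  (len 6)
11) "10011100"  (len 8)
12) "00111000"  (len 8)
13) "0111000"  (len 7)
14) "111000"  (len 6)
15) "110000"  (len 6)
16) "1000011"  (len 7)
17) "000011100"  (len 9)
18) "00011100"  (len 8)
19) "0011100"  (len 7)
20) "011100"  (len 6)

011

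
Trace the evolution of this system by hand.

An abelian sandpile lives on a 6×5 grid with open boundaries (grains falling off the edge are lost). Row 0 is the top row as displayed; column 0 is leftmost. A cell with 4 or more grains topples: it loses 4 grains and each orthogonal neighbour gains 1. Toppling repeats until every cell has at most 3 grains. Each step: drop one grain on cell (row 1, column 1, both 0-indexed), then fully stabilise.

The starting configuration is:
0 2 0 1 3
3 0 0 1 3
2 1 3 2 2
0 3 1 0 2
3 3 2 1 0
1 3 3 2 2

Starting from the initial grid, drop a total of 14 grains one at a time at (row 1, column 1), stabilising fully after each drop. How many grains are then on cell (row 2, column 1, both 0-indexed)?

1

0) 0 2 0 1 3
3 0 0 1 3
2 1 3 2 2
0 3 1 0 2
3 3 2 1 0
1 3 3 2 2
1) 0 2 0 1 3
3 1 0 1 3
2 1 3 2 2
0 3 1 0 2
3 3 2 1 0
1 3 3 2 2
2) 0 2 0 1 3
3 2 0 1 3
2 1 3 2 2
0 3 1 0 2
3 3 2 1 0
1 3 3 2 2
3) 0 2 0 1 3
3 3 0 1 3
2 1 3 2 2
0 3 1 0 2
3 3 2 1 0
1 3 3 2 2
4) 1 3 0 1 3
0 1 1 1 3
3 2 3 2 2
0 3 1 0 2
3 3 2 1 0
1 3 3 2 2
5) 1 3 0 1 3
0 2 1 1 3
3 2 3 2 2
0 3 1 0 2
3 3 2 1 0
1 3 3 2 2
6) 1 3 0 1 3
0 3 1 1 3
3 2 3 2 2
0 3 1 0 2
3 3 2 1 0
1 3 3 2 2
7) 2 0 1 1 3
1 1 2 1 3
3 3 3 2 2
0 3 1 0 2
3 3 2 1 0
1 3 3 2 2
8) 2 0 1 1 3
1 2 2 1 3
3 3 3 2 2
0 3 1 0 2
3 3 2 1 0
1 3 3 2 2
9) 2 0 1 1 3
1 3 2 1 3
3 3 3 2 2
0 3 1 0 2
3 3 2 1 0
1 3 3 2 2
10) 2 1 2 1 3
3 2 0 2 3
0 3 2 3 2
3 2 0 1 2
0 3 1 2 0
3 1 1 3 2
11) 2 1 2 1 3
3 3 0 2 3
0 3 2 3 2
3 2 0 1 2
0 3 1 2 0
3 1 1 3 2
12) 3 2 2 1 3
0 2 1 2 3
2 0 3 3 2
3 3 0 1 2
0 3 1 2 0
3 1 1 3 2
13) 3 2 2 1 3
0 3 1 2 3
2 0 3 3 2
3 3 0 1 2
0 3 1 2 0
3 1 1 3 2
14) 3 3 2 1 3
1 0 2 2 3
2 1 3 3 2
3 3 0 1 2
0 3 1 2 0
3 1 1 3 2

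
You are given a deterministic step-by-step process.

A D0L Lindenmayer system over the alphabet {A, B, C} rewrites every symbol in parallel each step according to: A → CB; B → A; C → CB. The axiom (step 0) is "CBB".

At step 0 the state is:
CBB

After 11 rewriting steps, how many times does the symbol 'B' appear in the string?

[0] CBB
[1] CBAA
[2] CBACBCB
[3] CBACBCBACBA
[4] CBACBCBACBACBCBACB
[5] CBACBCBACBACBCBACBCBACBACBCBA
[6] CBACBCBACBACBCBACBCBACBACBCBACBACBCBACBCBACBACB
[7] CBACBCBACBACBCBACBCBACBACBCBACBACBCBACBCBACBACBCBACBCBACBACBCBACBACBCBACBCBA
[8] CBACBCBACBACBCBACBCBACBACBCBACBACBCBACBCBACBACBCBACBCBACBA…ACBCBACBCBACBACBCBACBACBCBACBCBACBACBCBACBCBACBACBCBACBACB  (len 123)
[9] CBACBCBACBACBCBACBCBACBACBCBACBACBCBACBCBACBACBCBACBCBACBA…CBACBACBCBACBACBCBACBCBACBACBCBACBACBCBACBCBACBACBCBACBCBA  (len 199)
[10] CBACBCBACBACBCBACBCBACBACBCBACBACBCBACBCBACBACBCBACBCBACBA…ACBCBACBCBACBACBCBACBCBACBACBCBACBACBCBACBCBACBACBCBACBACB  (len 322)
[11] CBACBCBACBACBCBACBCBACBACBCBACBACBCBACBCBACBACBCBACBCBACBA…ACBCBACBCBACBACBCBACBCBACBACBCBACBACBCBACBCBACBACBCBACBCBA  (len 521)

199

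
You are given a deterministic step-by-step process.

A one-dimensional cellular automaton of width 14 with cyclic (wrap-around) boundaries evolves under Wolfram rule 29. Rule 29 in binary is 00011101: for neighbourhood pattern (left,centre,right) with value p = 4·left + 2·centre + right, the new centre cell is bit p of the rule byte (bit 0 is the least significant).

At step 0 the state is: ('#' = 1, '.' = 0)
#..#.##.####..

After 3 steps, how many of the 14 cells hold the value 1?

6

0) #..#.##.####..
1) ##.#.#..#...#.
2) #..#.##.###.#.
3) ##.#.#..#...#.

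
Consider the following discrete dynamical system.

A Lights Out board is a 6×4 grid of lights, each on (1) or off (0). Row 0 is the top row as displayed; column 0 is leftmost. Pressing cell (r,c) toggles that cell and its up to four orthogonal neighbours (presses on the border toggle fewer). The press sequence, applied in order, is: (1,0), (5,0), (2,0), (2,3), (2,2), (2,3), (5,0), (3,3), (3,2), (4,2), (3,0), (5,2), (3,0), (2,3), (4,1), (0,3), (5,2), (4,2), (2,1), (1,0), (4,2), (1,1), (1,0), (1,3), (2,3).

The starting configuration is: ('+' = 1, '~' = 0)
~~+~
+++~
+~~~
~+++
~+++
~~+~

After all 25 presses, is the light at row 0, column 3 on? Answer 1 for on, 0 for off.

0

step 0: ~~+~
+++~
+~~~
~+++
~+++
~~+~
step 1: +~+~
~~+~
~~~~
~+++
~+++
~~+~
step 2: +~+~
~~+~
~~~~
~+++
++++
+++~
step 3: +~+~
+~+~
++~~
++++
++++
+++~
step 4: +~+~
+~++
++++
+++~
++++
+++~
step 5: +~+~
+~~+
+~~~
++~~
++++
+++~
step 6: +~+~
+~~~
+~++
++~+
++++
+++~
step 7: +~+~
+~~~
+~++
++~+
~+++
~~+~
step 8: +~+~
+~~~
+~+~
+++~
~++~
~~+~
step 9: +~+~
+~~~
+~~~
+~~+
~+~~
~~+~
step 10: +~+~
+~~~
+~~~
+~++
~~++
~~~~
step 11: +~+~
+~~~
~~~~
~+++
+~++
~~~~
step 12: +~+~
+~~~
~~~~
~+++
+~~+
~+++
step 13: +~+~
+~~~
+~~~
+~++
~~~+
~+++
step 14: +~+~
+~~+
+~++
+~+~
~~~+
~+++
step 15: +~+~
+~~+
+~++
+++~
++++
~~++
step 16: +~~+
+~~~
+~++
+++~
++++
~~++
step 17: +~~+
+~~~
+~++
+++~
++~+
~+~~
step 18: +~~+
+~~~
+~++
++~~
+~+~
~++~
step 19: +~~+
++~~
~+~+
+~~~
+~+~
~++~
step 20: ~~~+
~~~~
++~+
+~~~
+~+~
~++~
step 21: ~~~+
~~~~
++~+
+~+~
++~+
~+~~
step 22: ~+~+
+++~
+~~+
+~+~
++~+
~+~~
step 23: ++~+
~~+~
~~~+
+~+~
++~+
~+~~
step 24: ++~~
~~~+
~~~~
+~+~
++~+
~+~~
step 25: ++~~
~~~~
~~++
+~++
++~+
~+~~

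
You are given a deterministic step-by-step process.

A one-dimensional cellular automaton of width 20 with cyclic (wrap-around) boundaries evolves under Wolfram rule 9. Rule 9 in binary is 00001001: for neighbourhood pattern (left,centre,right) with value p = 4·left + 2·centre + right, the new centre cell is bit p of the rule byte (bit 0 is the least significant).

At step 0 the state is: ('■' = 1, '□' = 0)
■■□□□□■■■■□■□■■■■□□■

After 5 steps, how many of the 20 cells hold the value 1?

8

gen 0: ■■□□□□■■■■□■□■■■■□□■
gen 1: □□□■■□■□□□□□□■□□□□□■
gen 2: □■□■□□□□■■■■□□□■■■□□
gen 3: □□□□□■■□■□□□□■□■□□□■
gen 4: □■■■□■□□□□■■□□□□□■□□
gen 5: □■□□□□□■■□■□□■■■□□□■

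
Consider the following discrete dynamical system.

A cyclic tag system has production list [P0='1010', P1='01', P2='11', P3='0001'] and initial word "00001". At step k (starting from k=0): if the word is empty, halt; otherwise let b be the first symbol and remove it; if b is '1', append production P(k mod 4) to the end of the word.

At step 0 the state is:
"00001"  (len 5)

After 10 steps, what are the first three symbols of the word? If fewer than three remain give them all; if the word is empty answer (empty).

0) "00001"  (len 5)
1) "0001"  (len 4)
2) "001"  (len 3)
3) "01"  (len 2)
4) "1"  (len 1)
5) "1010"  (len 4)
6) "01001"  (len 5)
7) "1001"  (len 4)
8) "0010001"  (len 7)
9) "010001"  (len 6)
10) "10001"  (len 5)

100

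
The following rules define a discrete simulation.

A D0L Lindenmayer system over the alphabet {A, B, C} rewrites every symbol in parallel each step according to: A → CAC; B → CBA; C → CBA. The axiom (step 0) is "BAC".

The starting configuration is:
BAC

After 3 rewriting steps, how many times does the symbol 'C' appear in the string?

t=0: BAC
t=1: CBACACCBA
t=2: CBACBACACCBACACCBACBACBACAC
t=3: CBACBACACCBACBACACCBACACCBACBACBACACCBACACCBACBACBACACCBACBACACCBACBACACCBACACCBA

36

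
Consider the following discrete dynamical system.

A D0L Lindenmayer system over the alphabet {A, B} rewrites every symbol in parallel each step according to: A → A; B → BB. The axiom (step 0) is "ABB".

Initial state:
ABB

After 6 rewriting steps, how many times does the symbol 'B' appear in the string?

k=0  ABB
k=1  ABBBB
k=2  ABBBBBBBB
k=3  ABBBBBBBBBBBBBBBB
k=4  ABBBBBBBBBBBBBBBBBBBBBBBBBBBBBBBB
k=5  ABBBBBBBBBBBBBBBBBBBBBBBBBBBBBBBBBBBBBBBBBBBBBBBBBBBBBBBBBBBBBBBB
k=6  ABBBBBBBBBBBBBBBBBBBBBBBBBBBBBBBBBBBBBBBBBBBBBBBBBBBBBBBBB…BBBBBBBBBBBBBBBBBBBBBBBBBBBBBBBBBBBBBBBBBBBBBBBBBBBBBBBBBB  (len 129)

128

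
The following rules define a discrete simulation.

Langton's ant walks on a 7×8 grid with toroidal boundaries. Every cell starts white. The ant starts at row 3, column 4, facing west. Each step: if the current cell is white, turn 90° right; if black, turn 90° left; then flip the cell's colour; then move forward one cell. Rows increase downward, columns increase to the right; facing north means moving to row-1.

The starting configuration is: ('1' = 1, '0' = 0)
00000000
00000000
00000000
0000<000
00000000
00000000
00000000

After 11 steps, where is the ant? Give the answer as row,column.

5,5

0) 00000000
00000000
00000000
0000<000
00000000
00000000
00000000
1) 00000000
00000000
0000^000
00001000
00000000
00000000
00000000
2) 00000000
00000000
00001>00
00001000
00000000
00000000
00000000
3) 00000000
00000000
00001100
00001v00
00000000
00000000
00000000
4) 00000000
00000000
00001100
0000<100
00000000
00000000
00000000
5) 00000000
00000000
00001100
00000100
0000v000
00000000
00000000
6) 00000000
00000000
00001100
00000100
000<1000
00000000
00000000
7) 00000000
00000000
00001100
000^0100
00011000
00000000
00000000
8) 00000000
00000000
00001100
0001>100
00011000
00000000
00000000
9) 00000000
00000000
00001100
00011100
0001v000
00000000
00000000
10) 00000000
00000000
00001100
00011100
00010>00
00000000
00000000
11) 00000000
00000000
00001100
00011100
00010100
00000v00
00000000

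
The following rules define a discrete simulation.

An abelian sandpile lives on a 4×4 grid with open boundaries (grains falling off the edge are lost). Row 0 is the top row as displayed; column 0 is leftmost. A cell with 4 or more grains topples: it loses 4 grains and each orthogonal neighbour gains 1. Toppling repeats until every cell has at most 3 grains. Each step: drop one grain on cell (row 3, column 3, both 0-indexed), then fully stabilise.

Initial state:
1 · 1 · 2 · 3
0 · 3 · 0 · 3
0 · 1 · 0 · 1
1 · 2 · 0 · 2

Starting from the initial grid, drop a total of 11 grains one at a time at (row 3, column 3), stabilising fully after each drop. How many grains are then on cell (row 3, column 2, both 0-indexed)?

3

gen 0: 1 · 1 · 2 · 3
0 · 3 · 0 · 3
0 · 1 · 0 · 1
1 · 2 · 0 · 2
gen 1: 1 · 1 · 2 · 3
0 · 3 · 0 · 3
0 · 1 · 0 · 1
1 · 2 · 0 · 3
gen 2: 1 · 1 · 2 · 3
0 · 3 · 0 · 3
0 · 1 · 0 · 2
1 · 2 · 1 · 0
gen 3: 1 · 1 · 2 · 3
0 · 3 · 0 · 3
0 · 1 · 0 · 2
1 · 2 · 1 · 1
gen 4: 1 · 1 · 2 · 3
0 · 3 · 0 · 3
0 · 1 · 0 · 2
1 · 2 · 1 · 2
gen 5: 1 · 1 · 2 · 3
0 · 3 · 0 · 3
0 · 1 · 0 · 2
1 · 2 · 1 · 3
gen 6: 1 · 1 · 2 · 3
0 · 3 · 0 · 3
0 · 1 · 0 · 3
1 · 2 · 2 · 0
gen 7: 1 · 1 · 2 · 3
0 · 3 · 0 · 3
0 · 1 · 0 · 3
1 · 2 · 2 · 1
gen 8: 1 · 1 · 2 · 3
0 · 3 · 0 · 3
0 · 1 · 0 · 3
1 · 2 · 2 · 2
gen 9: 1 · 1 · 2 · 3
0 · 3 · 0 · 3
0 · 1 · 0 · 3
1 · 2 · 2 · 3
gen 10: 1 · 1 · 3 · 0
0 · 3 · 1 · 1
0 · 1 · 1 · 1
1 · 2 · 3 · 1
gen 11: 1 · 1 · 3 · 0
0 · 3 · 1 · 1
0 · 1 · 1 · 1
1 · 2 · 3 · 2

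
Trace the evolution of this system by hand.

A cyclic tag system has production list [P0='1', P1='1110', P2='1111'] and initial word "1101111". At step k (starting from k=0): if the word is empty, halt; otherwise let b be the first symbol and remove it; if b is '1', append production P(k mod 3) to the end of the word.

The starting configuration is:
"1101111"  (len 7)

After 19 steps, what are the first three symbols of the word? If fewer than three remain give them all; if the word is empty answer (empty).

t=0: "1101111"  (len 7)
t=1: "1011111"  (len 7)
t=2: "0111111110"  (len 10)
t=3: "111111110"  (len 9)
t=4: "111111101"  (len 9)
t=5: "111111011110"  (len 12)
t=6: "111110111101111"  (len 15)
t=7: "111101111011111"  (len 15)
t=8: "111011110111111110"  (len 18)
t=9: "110111101111111101111"  (len 21)
t=10: "101111011111111011111"  (len 21)
t=11: "011110111111110111111110"  (len 24)
t=12: "11110111111110111111110"  (len 23)
t=13: "11101111111101111111101"  (len 23)
t=14: "11011111111011111111011110"  (len 26)
t=15: "10111111110111111110111101111"  (len 29)
t=16: "01111111101111111101111011111"  (len 29)
t=17: "1111111101111111101111011111"  (len 28)
t=18: "1111111011111111011110111111111"  (len 31)
t=19: "1111110111111110111101111111111"  (len 31)

111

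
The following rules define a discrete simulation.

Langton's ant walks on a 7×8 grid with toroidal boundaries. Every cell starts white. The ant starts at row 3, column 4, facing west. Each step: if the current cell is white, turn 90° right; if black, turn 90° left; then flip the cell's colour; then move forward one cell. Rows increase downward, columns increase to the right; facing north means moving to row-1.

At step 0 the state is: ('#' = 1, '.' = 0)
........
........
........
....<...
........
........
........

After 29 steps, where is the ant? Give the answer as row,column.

4,6

k=0  ........
........
........
....<...
........
........
........
k=1  ........
........
....^...
....#...
........
........
........
k=2  ........
........
....#>..
....#...
........
........
........
k=3  ........
........
....##..
....#v..
........
........
........
k=4  ........
........
....##..
....<#..
........
........
........
k=5  ........
........
....##..
.....#..
....v...
........
........
k=6  ........
........
....##..
.....#..
...<#...
........
........
k=7  ........
........
....##..
...^.#..
...##...
........
........
k=8  ........
........
....##..
...#>#..
...##...
........
........
k=9  ........
........
....##..
...###..
...#v...
........
........
k=10  ........
........
....##..
...###..
...#.>..
........
........
k=11  ........
........
....##..
...###..
...#.#..
.....v..
........
k=12  ........
........
....##..
...###..
...#.#..
....<#..
........
k=13  ........
........
....##..
...###..
...#^#..
....##..
........
k=14  ........
........
....##..
...###..
...##>..
....##..
........
k=15  ........
........
....##..
...##^..
...##...
....##..
........
k=16  ........
........
....##..
...#<...
...##...
....##..
........
k=17  ........
........
....##..
...#....
...#v...
....##..
........
k=18  ........
........
....##..
...#....
...#.>..
....##..
........
k=19  ........
........
....##..
...#....
...#.#..
....#v..
........
k=20  ........
........
....##..
...#....
...#.#..
....#.>.
........
k=21  ........
........
....##..
...#....
...#.#..
....#.#.
......v.
k=22  ........
........
....##..
...#....
...#.#..
....#.#.
.....<#.
k=23  ........
........
....##..
...#....
...#.#..
....#^#.
.....##.
k=24  ........
........
....##..
...#....
...#.#..
....##>.
.....##.
k=25  ........
........
....##..
...#....
...#.#^.
....##..
.....##.
k=26  ........
........
....##..
...#....
...#.##>
....##..
.....##.
k=27  ........
........
....##..
...#....
...#.###
....##.v
.....##.
k=28  ........
........
....##..
...#....
...#.###
....##<#
.....##.
k=29  ........
........
....##..
...#....
...#.#^#
....####
.....##.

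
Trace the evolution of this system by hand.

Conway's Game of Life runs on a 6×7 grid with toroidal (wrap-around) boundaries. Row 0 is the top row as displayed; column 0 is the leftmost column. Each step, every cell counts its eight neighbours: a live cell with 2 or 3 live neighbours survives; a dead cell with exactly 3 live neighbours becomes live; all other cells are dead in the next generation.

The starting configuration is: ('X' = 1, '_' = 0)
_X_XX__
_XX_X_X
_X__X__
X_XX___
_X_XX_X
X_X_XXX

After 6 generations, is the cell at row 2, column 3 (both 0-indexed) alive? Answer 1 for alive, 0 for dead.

1

gen 0: _X_XX__
_XX_X_X
_X__X__
X_XX___
_X_XX_X
X_X_XXX
gen 1: _______
_X__X__
____XX_
X____X_
_______
______X
gen 2: _______
____XX_
____XXX
____XXX
______X
_______
gen 3: _______
____X_X
___X___
X___X__
______X
_______
gen 4: _______
_______
___XXX_
_______
_______
_______
gen 5: _______
____X__
____X__
____X__
_______
_______
gen 6: _______
_______
___XXX_
_______
_______
_______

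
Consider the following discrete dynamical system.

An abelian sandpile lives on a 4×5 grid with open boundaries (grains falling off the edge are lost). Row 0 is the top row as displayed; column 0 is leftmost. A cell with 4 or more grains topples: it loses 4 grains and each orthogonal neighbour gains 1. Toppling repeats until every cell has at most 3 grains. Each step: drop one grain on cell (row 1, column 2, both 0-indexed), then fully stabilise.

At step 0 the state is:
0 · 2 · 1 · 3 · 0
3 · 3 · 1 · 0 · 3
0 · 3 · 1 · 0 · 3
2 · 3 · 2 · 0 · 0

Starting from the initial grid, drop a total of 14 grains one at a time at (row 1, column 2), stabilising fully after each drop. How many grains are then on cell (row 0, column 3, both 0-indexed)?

[0] 0 · 2 · 1 · 3 · 0
3 · 3 · 1 · 0 · 3
0 · 3 · 1 · 0 · 3
2 · 3 · 2 · 0 · 0
[1] 0 · 2 · 1 · 3 · 0
3 · 3 · 2 · 0 · 3
0 · 3 · 1 · 0 · 3
2 · 3 · 2 · 0 · 0
[2] 0 · 2 · 1 · 3 · 0
3 · 3 · 3 · 0 · 3
0 · 3 · 1 · 0 · 3
2 · 3 · 2 · 0 · 0
[3] 1 · 3 · 2 · 3 · 0
0 · 2 · 1 · 1 · 3
2 · 1 · 3 · 0 · 3
3 · 0 · 3 · 0 · 0
[4] 1 · 3 · 2 · 3 · 0
0 · 2 · 2 · 1 · 3
2 · 1 · 3 · 0 · 3
3 · 0 · 3 · 0 · 0
[5] 1 · 3 · 2 · 3 · 0
0 · 2 · 3 · 1 · 3
2 · 1 · 3 · 0 · 3
3 · 0 · 3 · 0 · 0
[6] 1 · 3 · 3 · 3 · 0
0 · 3 · 1 · 2 · 3
2 · 2 · 1 · 1 · 3
3 · 1 · 0 · 1 · 0
[7] 1 · 3 · 3 · 3 · 0
0 · 3 · 2 · 2 · 3
2 · 2 · 1 · 1 · 3
3 · 1 · 0 · 1 · 0
[8] 1 · 3 · 3 · 3 · 0
0 · 3 · 3 · 2 · 3
2 · 2 · 1 · 1 · 3
3 · 1 · 0 · 1 · 0
[9] 2 · 1 · 2 · 1 · 2
1 · 1 · 3 · 1 · 1
2 · 3 · 2 · 3 · 0
3 · 1 · 0 · 1 · 1
[10] 2 · 1 · 3 · 1 · 2
1 · 2 · 0 · 2 · 1
2 · 3 · 3 · 3 · 0
3 · 1 · 0 · 1 · 1
[11] 2 · 1 · 3 · 1 · 2
1 · 2 · 1 · 2 · 1
2 · 3 · 3 · 3 · 0
3 · 1 · 0 · 1 · 1
[12] 2 · 1 · 3 · 1 · 2
1 · 2 · 2 · 2 · 1
2 · 3 · 3 · 3 · 0
3 · 1 · 0 · 1 · 1
[13] 2 · 1 · 3 · 1 · 2
1 · 2 · 3 · 2 · 1
2 · 3 · 3 · 3 · 0
3 · 1 · 0 · 1 · 1
[14] 2 · 3 · 1 · 3 · 2
2 · 1 · 0 · 1 · 2
3 · 1 · 3 · 1 · 1
3 · 2 · 1 · 2 · 1

3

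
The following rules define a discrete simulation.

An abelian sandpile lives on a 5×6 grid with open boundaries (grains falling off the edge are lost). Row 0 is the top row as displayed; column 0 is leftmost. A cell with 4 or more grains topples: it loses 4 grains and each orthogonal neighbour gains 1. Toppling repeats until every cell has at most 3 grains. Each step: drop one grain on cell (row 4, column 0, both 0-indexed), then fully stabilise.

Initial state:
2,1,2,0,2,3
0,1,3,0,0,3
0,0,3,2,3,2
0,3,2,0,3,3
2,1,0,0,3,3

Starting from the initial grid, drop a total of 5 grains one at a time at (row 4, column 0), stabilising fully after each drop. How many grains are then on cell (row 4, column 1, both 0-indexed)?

gen 0: 2,1,2,0,2,3
0,1,3,0,0,3
0,0,3,2,3,2
0,3,2,0,3,3
2,1,0,0,3,3
gen 1: 2,1,2,0,2,3
0,1,3,0,0,3
0,0,3,2,3,2
0,3,2,0,3,3
3,1,0,0,3,3
gen 2: 2,1,2,0,2,3
0,1,3,0,0,3
0,0,3,2,3,2
1,3,2,0,3,3
0,2,0,0,3,3
gen 3: 2,1,2,0,2,3
0,1,3,0,0,3
0,0,3,2,3,2
1,3,2,0,3,3
1,2,0,0,3,3
gen 4: 2,1,2,0,2,3
0,1,3,0,0,3
0,0,3,2,3,2
1,3,2,0,3,3
2,2,0,0,3,3
gen 5: 2,1,2,0,2,3
0,1,3,0,0,3
0,0,3,2,3,2
1,3,2,0,3,3
3,2,0,0,3,3

2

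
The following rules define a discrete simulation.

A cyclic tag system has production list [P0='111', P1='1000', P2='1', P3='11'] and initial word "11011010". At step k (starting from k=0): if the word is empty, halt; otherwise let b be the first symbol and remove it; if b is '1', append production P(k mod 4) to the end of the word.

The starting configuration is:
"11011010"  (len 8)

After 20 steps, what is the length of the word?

step 0: "11011010"  (len 8)
step 1: "1011010111"  (len 10)
step 2: "0110101111000"  (len 13)
step 3: "110101111000"  (len 12)
step 4: "1010111100011"  (len 13)
step 5: "010111100011111"  (len 15)
step 6: "10111100011111"  (len 14)
step 7: "01111000111111"  (len 14)
step 8: "1111000111111"  (len 13)
step 9: "111000111111111"  (len 15)
step 10: "110001111111111000"  (len 18)
step 11: "100011111111110001"  (len 18)
step 12: "0001111111111000111"  (len 19)
step 13: "001111111111000111"  (len 18)
step 14: "01111111111000111"  (len 17)
step 15: "1111111111000111"  (len 16)
step 16: "11111111100011111"  (len 17)
step 17: "1111111100011111111"  (len 19)
step 18: "1111111000111111111000"  (len 22)
step 19: "1111110001111111110001"  (len 22)
step 20: "11111000111111111000111"  (len 23)

23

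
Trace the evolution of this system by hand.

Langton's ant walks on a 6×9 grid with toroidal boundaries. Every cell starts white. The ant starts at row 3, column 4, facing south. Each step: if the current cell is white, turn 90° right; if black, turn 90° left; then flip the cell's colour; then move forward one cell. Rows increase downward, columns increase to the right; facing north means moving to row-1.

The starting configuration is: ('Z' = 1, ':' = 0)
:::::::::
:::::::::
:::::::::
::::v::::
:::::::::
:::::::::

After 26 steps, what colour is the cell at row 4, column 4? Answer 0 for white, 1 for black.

1

gen 0: :::::::::
:::::::::
:::::::::
::::v::::
:::::::::
:::::::::
gen 1: :::::::::
:::::::::
:::::::::
:::<Z::::
:::::::::
:::::::::
gen 2: :::::::::
:::::::::
:::^:::::
:::ZZ::::
:::::::::
:::::::::
gen 3: :::::::::
:::::::::
:::Z>::::
:::ZZ::::
:::::::::
:::::::::
gen 4: :::::::::
:::::::::
:::ZZ::::
:::Zv::::
:::::::::
:::::::::
gen 5: :::::::::
:::::::::
:::ZZ::::
:::Z:>:::
:::::::::
:::::::::
gen 6: :::::::::
:::::::::
:::ZZ::::
:::Z:Z:::
:::::v:::
:::::::::
gen 7: :::::::::
:::::::::
:::ZZ::::
:::Z:Z:::
::::<Z:::
:::::::::
gen 8: :::::::::
:::::::::
:::ZZ::::
:::Z^Z:::
::::ZZ:::
:::::::::
gen 9: :::::::::
:::::::::
:::ZZ::::
:::ZZ>:::
::::ZZ:::
:::::::::
gen 10: :::::::::
:::::::::
:::ZZ^:::
:::ZZ::::
::::ZZ:::
:::::::::
gen 11: :::::::::
:::::::::
:::ZZZ>::
:::ZZ::::
::::ZZ:::
:::::::::
gen 12: :::::::::
:::::::::
:::ZZZZ::
:::ZZ:v::
::::ZZ:::
:::::::::
gen 13: :::::::::
:::::::::
:::ZZZZ::
:::ZZ<Z::
::::ZZ:::
:::::::::
gen 14: :::::::::
:::::::::
:::ZZ^Z::
:::ZZZZ::
::::ZZ:::
:::::::::
gen 15: :::::::::
:::::::::
:::Z<:Z::
:::ZZZZ::
::::ZZ:::
:::::::::
gen 16: :::::::::
:::::::::
:::Z::Z::
:::ZvZZ::
::::ZZ:::
:::::::::
gen 17: :::::::::
:::::::::
:::Z::Z::
:::Z:>Z::
::::ZZ:::
:::::::::
gen 18: :::::::::
:::::::::
:::Z:^Z::
:::Z::Z::
::::ZZ:::
:::::::::
gen 19: :::::::::
:::::::::
:::Z:Z>::
:::Z::Z::
::::ZZ:::
:::::::::
gen 20: :::::::::
::::::^::
:::Z:Z:::
:::Z::Z::
::::ZZ:::
:::::::::
gen 21: :::::::::
::::::Z>:
:::Z:Z:::
:::Z::Z::
::::ZZ:::
:::::::::
gen 22: :::::::::
::::::ZZ:
:::Z:Z:v:
:::Z::Z::
::::ZZ:::
:::::::::
gen 23: :::::::::
::::::ZZ:
:::Z:Z<Z:
:::Z::Z::
::::ZZ:::
:::::::::
gen 24: :::::::::
::::::^Z:
:::Z:ZZZ:
:::Z::Z::
::::ZZ:::
:::::::::
gen 25: :::::::::
:::::<:Z:
:::Z:ZZZ:
:::Z::Z::
::::ZZ:::
:::::::::
gen 26: :::::^:::
:::::Z:Z:
:::Z:ZZZ:
:::Z::Z::
::::ZZ:::
:::::::::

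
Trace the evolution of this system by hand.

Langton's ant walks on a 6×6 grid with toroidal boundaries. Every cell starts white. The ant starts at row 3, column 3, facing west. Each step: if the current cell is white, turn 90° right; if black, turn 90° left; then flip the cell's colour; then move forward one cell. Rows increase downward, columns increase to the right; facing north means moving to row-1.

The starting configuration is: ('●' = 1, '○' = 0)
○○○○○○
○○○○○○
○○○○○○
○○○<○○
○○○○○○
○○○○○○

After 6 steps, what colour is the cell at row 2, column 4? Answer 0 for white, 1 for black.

[0] ○○○○○○
○○○○○○
○○○○○○
○○○<○○
○○○○○○
○○○○○○
[1] ○○○○○○
○○○○○○
○○○^○○
○○○●○○
○○○○○○
○○○○○○
[2] ○○○○○○
○○○○○○
○○○●>○
○○○●○○
○○○○○○
○○○○○○
[3] ○○○○○○
○○○○○○
○○○●●○
○○○●v○
○○○○○○
○○○○○○
[4] ○○○○○○
○○○○○○
○○○●●○
○○○<●○
○○○○○○
○○○○○○
[5] ○○○○○○
○○○○○○
○○○●●○
○○○○●○
○○○v○○
○○○○○○
[6] ○○○○○○
○○○○○○
○○○●●○
○○○○●○
○○<●○○
○○○○○○

1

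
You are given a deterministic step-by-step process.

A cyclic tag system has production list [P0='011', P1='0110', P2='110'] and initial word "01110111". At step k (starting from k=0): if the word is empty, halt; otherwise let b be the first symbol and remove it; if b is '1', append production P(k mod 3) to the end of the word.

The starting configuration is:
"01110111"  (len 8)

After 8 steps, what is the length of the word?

gen 0: "01110111"  (len 8)
gen 1: "1110111"  (len 7)
gen 2: "1101110110"  (len 10)
gen 3: "101110110110"  (len 12)
gen 4: "01110110110011"  (len 14)
gen 5: "1110110110011"  (len 13)
gen 6: "110110110011110"  (len 15)
gen 7: "10110110011110011"  (len 17)
gen 8: "01101100111100110110"  (len 20)

20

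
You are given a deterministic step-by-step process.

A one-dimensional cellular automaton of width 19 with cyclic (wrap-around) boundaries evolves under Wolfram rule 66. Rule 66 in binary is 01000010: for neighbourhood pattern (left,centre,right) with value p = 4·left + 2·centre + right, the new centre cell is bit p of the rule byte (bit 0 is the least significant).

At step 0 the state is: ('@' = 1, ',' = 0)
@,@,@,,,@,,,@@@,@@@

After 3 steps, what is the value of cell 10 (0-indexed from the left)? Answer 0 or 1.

0

t=0: @,@,@,,,@,,,@@@,@@@
t=1: @,,,,,,@,,,@,,@,,,,
t=2: ,,,,,,@,,,@,,@,,,,@
t=3: ,,,,,@,,,@,,@,,,,@,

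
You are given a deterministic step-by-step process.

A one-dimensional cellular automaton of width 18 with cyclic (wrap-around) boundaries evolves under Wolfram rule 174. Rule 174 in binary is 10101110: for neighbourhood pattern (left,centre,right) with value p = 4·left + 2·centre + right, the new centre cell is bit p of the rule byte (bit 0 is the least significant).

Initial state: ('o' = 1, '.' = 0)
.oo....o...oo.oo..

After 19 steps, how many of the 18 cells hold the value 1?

[0] .oo....o...oo.oo..
[1] oo....oo..oo.oo...
[2] o....oo..oo.oo...o
[3] ....oo..oo.oo...oo
[4] ...oo..oo.oo...oo.
[5] ..oo..oo.oo...oo..
[6] .oo..oo.oo...oo...
[7] oo..oo.oo...oo....
[8] o..oo.oo...oo....o
[9] ..oo.oo...oo....oo
[10] .oo.oo...oo....oo.
[11] oo.oo...oo....oo..
[12] o.oo...oo....oo..o
[13] .oo...oo....oo..oo
[14] oo...oo....oo..oo.
[15] o...oo....oo..oo.o
[16] ...oo....oo..oo.oo
[17] ..oo....oo..oo.oo.
[18] .oo....oo..oo.oo..
[19] oo....oo..oo.oo...

8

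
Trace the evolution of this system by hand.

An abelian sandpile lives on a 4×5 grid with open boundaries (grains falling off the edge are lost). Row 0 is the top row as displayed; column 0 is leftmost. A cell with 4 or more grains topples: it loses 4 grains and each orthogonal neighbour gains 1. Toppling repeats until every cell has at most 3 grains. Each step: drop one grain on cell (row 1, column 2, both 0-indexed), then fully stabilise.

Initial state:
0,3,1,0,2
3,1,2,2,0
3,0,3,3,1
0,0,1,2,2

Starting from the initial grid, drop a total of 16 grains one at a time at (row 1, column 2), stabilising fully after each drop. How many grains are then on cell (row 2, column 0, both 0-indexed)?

t=0: 0,3,1,0,2
3,1,2,2,0
3,0,3,3,1
0,0,1,2,2
t=1: 0,3,1,0,2
3,1,3,2,0
3,0,3,3,1
0,0,1,2,2
t=2: 0,3,2,1,2
3,2,2,0,1
3,1,1,1,2
0,0,2,3,2
t=3: 0,3,2,1,2
3,2,3,0,1
3,1,1,1,2
0,0,2,3,2
t=4: 0,3,3,1,2
3,3,0,1,1
3,1,2,1,2
0,0,2,3,2
t=5: 0,3,3,1,2
3,3,1,1,1
3,1,2,1,2
0,0,2,3,2
t=6: 0,3,3,1,2
3,3,2,1,1
3,1,2,1,2
0,0,2,3,2
t=7: 0,3,3,1,2
3,3,3,1,1
3,1,2,1,2
0,0,2,3,2
t=8: 2,1,1,2,2
1,2,2,2,1
0,3,3,1,2
1,0,2,3,2
t=9: 2,1,1,2,2
1,2,3,2,1
0,3,3,1,2
1,0,2,3,2
t=10: 2,2,2,2,2
2,0,2,3,1
1,1,1,2,2
1,1,3,3,2
t=11: 2,2,2,2,2
2,0,3,3,1
1,1,1,2,2
1,1,3,3,2
t=12: 2,2,3,3,2
2,1,1,0,2
1,1,2,3,2
1,1,3,3,2
t=13: 2,2,3,3,2
2,1,2,0,2
1,1,2,3,2
1,1,3,3,2
t=14: 2,2,3,3,2
2,1,3,0,2
1,1,2,3,2
1,1,3,3,2
t=15: 2,3,1,0,3
2,2,1,2,2
1,1,3,3,2
1,1,3,3,2
t=16: 2,3,1,0,3
2,2,2,2,2
1,1,3,3,2
1,1,3,3,2

1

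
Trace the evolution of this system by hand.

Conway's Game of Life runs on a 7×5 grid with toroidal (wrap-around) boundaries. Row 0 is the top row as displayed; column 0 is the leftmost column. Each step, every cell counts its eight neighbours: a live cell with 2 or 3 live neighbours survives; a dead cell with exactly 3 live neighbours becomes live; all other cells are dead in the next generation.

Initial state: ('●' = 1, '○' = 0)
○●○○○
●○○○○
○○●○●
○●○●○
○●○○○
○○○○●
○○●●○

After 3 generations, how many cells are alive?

gen 0: ○●○○○
●○○○○
○○●○●
○●○●○
○●○○○
○○○○●
○○●●○
gen 1: ○●●○○
●●○○○
●●●●●
●●○●○
●○●○○
○○●●○
○○●●○
gen 2: ●○○●○
○○○○○
○○○●○
○○○○○
●○○○○
○○○○●
○○○○○
gen 3: ○○○○○
○○○○●
○○○○○
○○○○○
○○○○○
○○○○○
○○○○●

2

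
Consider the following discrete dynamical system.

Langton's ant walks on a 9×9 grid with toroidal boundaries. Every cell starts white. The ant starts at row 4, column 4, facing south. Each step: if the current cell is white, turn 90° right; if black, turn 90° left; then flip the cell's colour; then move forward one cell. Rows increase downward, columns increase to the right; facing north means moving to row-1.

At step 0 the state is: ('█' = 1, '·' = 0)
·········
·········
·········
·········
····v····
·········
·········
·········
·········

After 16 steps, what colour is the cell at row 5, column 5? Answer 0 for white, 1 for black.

t=0: ·········
·········
·········
·········
····v····
·········
·········
·········
·········
t=1: ·········
·········
·········
·········
···<█····
·········
·········
·········
·········
t=2: ·········
·········
·········
···^·····
···██····
·········
·········
·········
·········
t=3: ·········
·········
·········
···█>····
···██····
·········
·········
·········
·········
t=4: ·········
·········
·········
···██····
···█v····
·········
·········
·········
·········
t=5: ·········
·········
·········
···██····
···█·>···
·········
·········
·········
·········
t=6: ·········
·········
·········
···██····
···█·█···
·····v···
·········
·········
·········
t=7: ·········
·········
·········
···██····
···█·█···
····<█···
·········
·········
·········
t=8: ·········
·········
·········
···██····
···█^█···
····██···
·········
·········
·········
t=9: ·········
·········
·········
···██····
···██>···
····██···
·········
·········
·········
t=10: ·········
·········
·········
···██^···
···██····
····██···
·········
·········
·········
t=11: ·········
·········
·········
···███>··
···██····
····██···
·········
·········
·········
t=12: ·········
·········
·········
···████··
···██·v··
····██···
·········
·········
·········
t=13: ·········
·········
·········
···████··
···██<█··
····██···
·········
·········
·········
t=14: ·········
·········
·········
···██^█··
···████··
····██···
·········
·········
·········
t=15: ·········
·········
·········
···█<·█··
···████··
····██···
·········
·········
·········
t=16: ·········
·········
·········
···█··█··
···█v██··
····██···
·········
·········
·········

1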